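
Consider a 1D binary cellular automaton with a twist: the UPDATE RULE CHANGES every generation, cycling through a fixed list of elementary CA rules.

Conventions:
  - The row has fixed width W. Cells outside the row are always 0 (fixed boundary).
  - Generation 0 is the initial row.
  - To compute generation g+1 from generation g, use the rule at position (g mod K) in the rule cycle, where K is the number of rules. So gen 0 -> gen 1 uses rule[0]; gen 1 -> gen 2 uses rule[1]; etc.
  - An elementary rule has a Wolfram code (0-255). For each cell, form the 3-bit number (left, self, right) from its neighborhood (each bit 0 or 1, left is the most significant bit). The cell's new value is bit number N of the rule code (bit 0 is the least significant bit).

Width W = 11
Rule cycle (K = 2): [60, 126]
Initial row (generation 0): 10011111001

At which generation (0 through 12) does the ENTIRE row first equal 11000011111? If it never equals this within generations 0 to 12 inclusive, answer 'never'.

Gen 0: 10011111001
Gen 1 (rule 60): 11010000101
Gen 2 (rule 126): 11111001111
Gen 3 (rule 60): 10000101000
Gen 4 (rule 126): 11001111100
Gen 5 (rule 60): 10101000010
Gen 6 (rule 126): 11111100111
Gen 7 (rule 60): 10000010100
Gen 8 (rule 126): 11000111110
Gen 9 (rule 60): 10100100001
Gen 10 (rule 126): 11111110011
Gen 11 (rule 60): 10000001010
Gen 12 (rule 126): 11000011111

Answer: 12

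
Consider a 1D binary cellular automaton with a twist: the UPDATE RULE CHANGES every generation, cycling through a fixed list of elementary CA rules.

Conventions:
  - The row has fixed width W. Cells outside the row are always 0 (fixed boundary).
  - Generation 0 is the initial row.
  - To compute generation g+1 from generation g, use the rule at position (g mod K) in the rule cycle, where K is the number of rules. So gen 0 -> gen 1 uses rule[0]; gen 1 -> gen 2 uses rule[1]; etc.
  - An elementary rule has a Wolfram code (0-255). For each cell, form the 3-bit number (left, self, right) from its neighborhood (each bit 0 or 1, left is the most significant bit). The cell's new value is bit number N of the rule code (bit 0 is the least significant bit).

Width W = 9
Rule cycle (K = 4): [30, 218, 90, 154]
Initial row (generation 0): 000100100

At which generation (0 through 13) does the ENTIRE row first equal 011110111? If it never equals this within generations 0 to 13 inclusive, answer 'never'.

Answer: 10

Derivation:
Gen 0: 000100100
Gen 1 (rule 30): 001111110
Gen 2 (rule 218): 011111111
Gen 3 (rule 90): 110000001
Gen 4 (rule 154): 101000010
Gen 5 (rule 30): 101100111
Gen 6 (rule 218): 001111111
Gen 7 (rule 90): 011000001
Gen 8 (rule 154): 110100010
Gen 9 (rule 30): 100110111
Gen 10 (rule 218): 011110111
Gen 11 (rule 90): 110010101
Gen 12 (rule 154): 101100000
Gen 13 (rule 30): 101010000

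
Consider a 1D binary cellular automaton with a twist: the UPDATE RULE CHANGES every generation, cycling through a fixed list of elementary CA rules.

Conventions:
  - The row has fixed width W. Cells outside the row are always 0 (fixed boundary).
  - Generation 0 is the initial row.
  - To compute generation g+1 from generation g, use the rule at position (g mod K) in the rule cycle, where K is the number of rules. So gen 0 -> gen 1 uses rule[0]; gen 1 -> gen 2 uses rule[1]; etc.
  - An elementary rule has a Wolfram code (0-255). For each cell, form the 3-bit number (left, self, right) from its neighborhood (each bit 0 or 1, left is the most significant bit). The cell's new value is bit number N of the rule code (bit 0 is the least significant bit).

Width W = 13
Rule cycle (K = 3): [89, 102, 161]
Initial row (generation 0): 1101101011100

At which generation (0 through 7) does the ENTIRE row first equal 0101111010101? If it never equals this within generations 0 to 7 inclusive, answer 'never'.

Gen 0: 1101101011100
Gen 1 (rule 89): 1101100010111
Gen 2 (rule 102): 0110100111001
Gen 3 (rule 161): 0001000010000
Gen 4 (rule 89): 1100111001111
Gen 5 (rule 102): 0101001010001
Gen 6 (rule 161): 0010000100100
Gen 7 (rule 89): 1001110010011

Answer: never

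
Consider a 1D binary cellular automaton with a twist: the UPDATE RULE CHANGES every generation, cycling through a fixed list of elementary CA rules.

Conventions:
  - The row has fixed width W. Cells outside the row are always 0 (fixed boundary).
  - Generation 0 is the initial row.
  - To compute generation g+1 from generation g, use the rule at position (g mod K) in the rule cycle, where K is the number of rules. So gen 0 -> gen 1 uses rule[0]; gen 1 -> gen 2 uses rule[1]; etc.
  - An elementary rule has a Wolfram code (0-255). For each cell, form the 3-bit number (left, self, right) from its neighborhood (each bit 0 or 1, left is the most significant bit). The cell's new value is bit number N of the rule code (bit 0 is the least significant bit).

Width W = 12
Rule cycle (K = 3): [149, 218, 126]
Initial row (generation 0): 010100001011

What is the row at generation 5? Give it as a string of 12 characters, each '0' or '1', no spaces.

Answer: 111001111100

Derivation:
Gen 0: 010100001011
Gen 1 (rule 149): 010111101000
Gen 2 (rule 218): 100111100100
Gen 3 (rule 126): 111100111110
Gen 4 (rule 149): 011010011101
Gen 5 (rule 218): 111001111100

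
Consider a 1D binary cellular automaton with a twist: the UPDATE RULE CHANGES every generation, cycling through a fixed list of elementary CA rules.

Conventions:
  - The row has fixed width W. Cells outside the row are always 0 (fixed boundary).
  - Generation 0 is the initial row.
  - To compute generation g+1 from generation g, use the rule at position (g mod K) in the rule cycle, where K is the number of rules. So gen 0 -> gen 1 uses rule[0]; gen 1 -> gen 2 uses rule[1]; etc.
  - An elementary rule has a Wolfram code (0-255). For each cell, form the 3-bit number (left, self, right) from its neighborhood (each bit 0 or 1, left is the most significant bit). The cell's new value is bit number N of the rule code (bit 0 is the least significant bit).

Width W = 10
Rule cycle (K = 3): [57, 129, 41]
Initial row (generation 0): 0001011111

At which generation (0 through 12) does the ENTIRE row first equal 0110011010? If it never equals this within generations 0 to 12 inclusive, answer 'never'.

Answer: never

Derivation:
Gen 0: 0001011111
Gen 1 (rule 57): 1100110000
Gen 2 (rule 129): 0000000111
Gen 3 (rule 41): 1111110100
Gen 4 (rule 57): 1000001011
Gen 5 (rule 129): 0011100000
Gen 6 (rule 41): 1010001111
Gen 7 (rule 57): 0101101000
Gen 8 (rule 129): 0000000011
Gen 9 (rule 41): 1111111010
Gen 10 (rule 57): 1000000101
Gen 11 (rule 129): 0011110000
Gen 12 (rule 41): 1010000111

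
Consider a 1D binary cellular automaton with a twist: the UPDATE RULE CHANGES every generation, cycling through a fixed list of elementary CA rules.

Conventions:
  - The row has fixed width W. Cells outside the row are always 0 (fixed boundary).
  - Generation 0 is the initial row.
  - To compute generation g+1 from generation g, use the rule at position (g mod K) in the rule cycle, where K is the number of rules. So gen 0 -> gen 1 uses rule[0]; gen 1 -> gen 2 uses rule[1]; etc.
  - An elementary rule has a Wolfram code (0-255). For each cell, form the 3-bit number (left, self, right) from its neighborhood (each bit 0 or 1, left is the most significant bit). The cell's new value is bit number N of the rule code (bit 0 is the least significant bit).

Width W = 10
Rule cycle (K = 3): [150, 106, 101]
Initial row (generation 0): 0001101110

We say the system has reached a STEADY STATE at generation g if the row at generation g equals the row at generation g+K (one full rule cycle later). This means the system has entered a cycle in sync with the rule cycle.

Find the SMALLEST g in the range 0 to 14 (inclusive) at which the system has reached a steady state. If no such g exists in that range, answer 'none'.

Gen 0: 0001101110
Gen 1 (rule 150): 0010000101
Gen 2 (rule 106): 0100001010
Gen 3 (rule 101): 0101101110
Gen 4 (rule 150): 1100000101
Gen 5 (rule 106): 1100001010
Gen 6 (rule 101): 0101101110
Gen 7 (rule 150): 1100000101
Gen 8 (rule 106): 1100001010
Gen 9 (rule 101): 0101101110
Gen 10 (rule 150): 1100000101
Gen 11 (rule 106): 1100001010
Gen 12 (rule 101): 0101101110
Gen 13 (rule 150): 1100000101
Gen 14 (rule 106): 1100001010
Gen 15 (rule 101): 0101101110
Gen 16 (rule 150): 1100000101
Gen 17 (rule 106): 1100001010

Answer: 3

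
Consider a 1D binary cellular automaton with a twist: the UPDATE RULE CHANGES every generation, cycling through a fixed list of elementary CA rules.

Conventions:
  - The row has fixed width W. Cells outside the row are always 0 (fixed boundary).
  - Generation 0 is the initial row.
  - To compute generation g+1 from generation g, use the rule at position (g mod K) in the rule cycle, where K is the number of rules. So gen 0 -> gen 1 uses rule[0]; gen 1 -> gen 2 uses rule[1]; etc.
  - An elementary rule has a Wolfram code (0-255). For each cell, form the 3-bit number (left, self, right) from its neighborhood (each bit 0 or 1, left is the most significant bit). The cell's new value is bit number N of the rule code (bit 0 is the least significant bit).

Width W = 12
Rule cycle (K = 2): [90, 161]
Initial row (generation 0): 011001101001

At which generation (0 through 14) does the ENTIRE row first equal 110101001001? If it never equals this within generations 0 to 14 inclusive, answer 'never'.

Answer: never

Derivation:
Gen 0: 011001101001
Gen 1 (rule 90): 111111100110
Gen 2 (rule 161): 011111000000
Gen 3 (rule 90): 110001100000
Gen 4 (rule 161): 000100001111
Gen 5 (rule 90): 001010011001
Gen 6 (rule 161): 100100000000
Gen 7 (rule 90): 011010000000
Gen 8 (rule 161): 000100111111
Gen 9 (rule 90): 001011100001
Gen 10 (rule 161): 100101001100
Gen 11 (rule 90): 011000111110
Gen 12 (rule 161): 000010011100
Gen 13 (rule 90): 000101110110
Gen 14 (rule 161): 110010101000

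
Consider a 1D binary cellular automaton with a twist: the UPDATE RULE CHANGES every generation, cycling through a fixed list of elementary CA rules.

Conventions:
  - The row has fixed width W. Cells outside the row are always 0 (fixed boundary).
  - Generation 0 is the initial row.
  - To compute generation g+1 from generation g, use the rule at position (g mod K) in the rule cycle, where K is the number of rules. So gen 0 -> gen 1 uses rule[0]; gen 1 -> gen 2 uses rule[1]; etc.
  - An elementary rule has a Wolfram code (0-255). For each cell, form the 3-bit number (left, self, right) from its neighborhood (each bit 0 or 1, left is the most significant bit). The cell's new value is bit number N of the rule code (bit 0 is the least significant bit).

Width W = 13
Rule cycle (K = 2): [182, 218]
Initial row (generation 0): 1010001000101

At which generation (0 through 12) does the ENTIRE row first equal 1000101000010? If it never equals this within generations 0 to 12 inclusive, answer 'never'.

Gen 0: 1010001000101
Gen 1 (rule 182): 1111011101111
Gen 2 (rule 218): 1111011101111
Gen 3 (rule 182): 0110101010110
Gen 4 (rule 218): 1110000000111
Gen 5 (rule 182): 0101000001010
Gen 6 (rule 218): 1000100010001
Gen 7 (rule 182): 1101110111011
Gen 8 (rule 218): 1101110111011
Gen 9 (rule 182): 0010101010100
Gen 10 (rule 218): 0100000000010
Gen 11 (rule 182): 1110000000111
Gen 12 (rule 218): 1111000001111

Answer: never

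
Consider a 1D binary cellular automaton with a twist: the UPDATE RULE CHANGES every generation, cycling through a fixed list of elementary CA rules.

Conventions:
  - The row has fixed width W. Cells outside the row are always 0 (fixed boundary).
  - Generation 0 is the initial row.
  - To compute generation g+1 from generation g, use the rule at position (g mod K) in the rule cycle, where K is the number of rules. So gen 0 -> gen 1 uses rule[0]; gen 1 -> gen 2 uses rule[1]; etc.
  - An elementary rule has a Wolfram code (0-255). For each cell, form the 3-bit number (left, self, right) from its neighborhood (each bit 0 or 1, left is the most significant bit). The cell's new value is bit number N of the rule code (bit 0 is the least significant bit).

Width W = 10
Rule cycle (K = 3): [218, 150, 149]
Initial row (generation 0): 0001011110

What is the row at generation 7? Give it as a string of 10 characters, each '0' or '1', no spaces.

Answer: 0101010111

Derivation:
Gen 0: 0001011110
Gen 1 (rule 218): 0010011111
Gen 2 (rule 150): 0111101110
Gen 3 (rule 149): 0011000101
Gen 4 (rule 218): 0111101000
Gen 5 (rule 150): 1011001100
Gen 6 (rule 149): 1000100011
Gen 7 (rule 218): 0101010111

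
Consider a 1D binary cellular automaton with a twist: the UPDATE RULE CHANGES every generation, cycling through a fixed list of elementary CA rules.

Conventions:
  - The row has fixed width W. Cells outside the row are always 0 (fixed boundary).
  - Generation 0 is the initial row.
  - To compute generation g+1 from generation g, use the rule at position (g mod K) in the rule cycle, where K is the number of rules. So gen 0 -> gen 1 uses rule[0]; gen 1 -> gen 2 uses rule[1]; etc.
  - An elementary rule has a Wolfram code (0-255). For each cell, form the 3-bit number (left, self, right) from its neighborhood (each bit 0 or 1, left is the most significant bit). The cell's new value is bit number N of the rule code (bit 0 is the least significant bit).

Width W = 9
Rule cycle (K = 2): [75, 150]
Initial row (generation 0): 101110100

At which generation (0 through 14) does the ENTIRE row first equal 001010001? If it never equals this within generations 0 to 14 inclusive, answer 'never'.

Answer: 1

Derivation:
Gen 0: 101110100
Gen 1 (rule 75): 001010001
Gen 2 (rule 150): 011011011
Gen 3 (rule 75): 111011011
Gen 4 (rule 150): 010000000
Gen 5 (rule 75): 100111111
Gen 6 (rule 150): 111011110
Gen 7 (rule 75): 101010010
Gen 8 (rule 150): 101011111
Gen 9 (rule 75): 000010001
Gen 10 (rule 150): 000111011
Gen 11 (rule 75): 111101011
Gen 12 (rule 150): 011001000
Gen 13 (rule 75): 111010011
Gen 14 (rule 150): 010011100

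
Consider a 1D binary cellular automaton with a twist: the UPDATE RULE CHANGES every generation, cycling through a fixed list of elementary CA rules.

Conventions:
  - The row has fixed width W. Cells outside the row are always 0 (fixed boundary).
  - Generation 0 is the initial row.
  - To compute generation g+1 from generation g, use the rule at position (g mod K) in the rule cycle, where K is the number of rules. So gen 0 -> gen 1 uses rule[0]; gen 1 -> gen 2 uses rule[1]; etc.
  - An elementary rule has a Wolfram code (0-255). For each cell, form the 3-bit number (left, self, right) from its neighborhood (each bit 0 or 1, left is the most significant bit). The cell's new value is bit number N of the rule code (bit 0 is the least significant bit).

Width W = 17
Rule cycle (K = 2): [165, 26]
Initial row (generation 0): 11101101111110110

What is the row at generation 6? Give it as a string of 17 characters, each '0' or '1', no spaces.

Gen 0: 11101101111110110
Gen 1 (rule 165): 01010010111101000
Gen 2 (rule 26): 10001100100000100
Gen 3 (rule 165): 10100000101110101
Gen 4 (rule 26): 00010001001000000
Gen 5 (rule 165): 11010101001011111
Gen 6 (rule 26): 10000000110010000

Answer: 10000000110010000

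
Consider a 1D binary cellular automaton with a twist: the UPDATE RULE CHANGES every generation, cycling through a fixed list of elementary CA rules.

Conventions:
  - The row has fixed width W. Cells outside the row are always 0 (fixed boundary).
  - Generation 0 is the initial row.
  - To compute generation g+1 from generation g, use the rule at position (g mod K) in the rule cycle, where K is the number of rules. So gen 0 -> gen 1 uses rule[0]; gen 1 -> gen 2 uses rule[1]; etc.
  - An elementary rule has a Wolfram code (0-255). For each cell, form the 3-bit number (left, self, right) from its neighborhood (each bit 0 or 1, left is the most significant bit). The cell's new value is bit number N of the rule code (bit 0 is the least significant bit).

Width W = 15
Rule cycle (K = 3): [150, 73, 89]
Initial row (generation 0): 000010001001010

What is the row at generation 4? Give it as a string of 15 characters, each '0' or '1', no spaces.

Answer: 001000010010100

Derivation:
Gen 0: 000010001001010
Gen 1 (rule 150): 000111011111011
Gen 2 (rule 73): 110101010001011
Gen 3 (rule 89): 110000001100011
Gen 4 (rule 150): 001000010010100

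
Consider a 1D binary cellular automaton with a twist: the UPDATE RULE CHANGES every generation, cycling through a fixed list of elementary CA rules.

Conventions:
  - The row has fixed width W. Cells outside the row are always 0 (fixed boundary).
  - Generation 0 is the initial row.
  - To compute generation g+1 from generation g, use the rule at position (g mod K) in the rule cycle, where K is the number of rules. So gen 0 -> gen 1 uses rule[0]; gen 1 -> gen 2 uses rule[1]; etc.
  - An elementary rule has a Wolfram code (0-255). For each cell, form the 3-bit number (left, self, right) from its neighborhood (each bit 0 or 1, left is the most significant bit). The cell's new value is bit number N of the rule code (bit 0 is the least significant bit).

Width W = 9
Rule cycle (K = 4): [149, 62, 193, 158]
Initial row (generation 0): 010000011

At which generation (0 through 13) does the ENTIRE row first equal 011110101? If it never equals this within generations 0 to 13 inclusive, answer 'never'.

Gen 0: 010000011
Gen 1 (rule 149): 011111000
Gen 2 (rule 62): 110000100
Gen 3 (rule 193): 010110001
Gen 4 (rule 158): 110101011
Gen 5 (rule 149): 000101000
Gen 6 (rule 62): 001111100
Gen 7 (rule 193): 100111101
Gen 8 (rule 158): 111111001
Gen 9 (rule 149): 011110101
Gen 10 (rule 62): 110001111
Gen 11 (rule 193): 010100111
Gen 12 (rule 158): 110111110
Gen 13 (rule 149): 000011101

Answer: 9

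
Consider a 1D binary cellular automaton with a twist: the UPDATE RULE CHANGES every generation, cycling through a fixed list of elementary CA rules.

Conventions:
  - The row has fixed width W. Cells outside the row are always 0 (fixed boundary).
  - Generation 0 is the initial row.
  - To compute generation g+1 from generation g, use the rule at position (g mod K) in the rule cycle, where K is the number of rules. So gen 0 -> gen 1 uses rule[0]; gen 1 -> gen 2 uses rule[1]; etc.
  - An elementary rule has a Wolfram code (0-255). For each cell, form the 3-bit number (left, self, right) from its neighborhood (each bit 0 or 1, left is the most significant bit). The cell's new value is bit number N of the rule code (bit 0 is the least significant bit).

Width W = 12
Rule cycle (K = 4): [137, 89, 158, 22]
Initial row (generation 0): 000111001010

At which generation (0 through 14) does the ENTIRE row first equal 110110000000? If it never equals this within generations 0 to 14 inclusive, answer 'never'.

Answer: 1

Derivation:
Gen 0: 000111001010
Gen 1 (rule 137): 110110000000
Gen 2 (rule 89): 110111111111
Gen 3 (rule 158): 100111111110
Gen 4 (rule 22): 111000000001
Gen 5 (rule 137): 110011111100
Gen 6 (rule 89): 111010000111
Gen 7 (rule 158): 110011001110
Gen 8 (rule 22): 001100110001
Gen 9 (rule 137): 101000100100
Gen 10 (rule 89): 000110010011
Gen 11 (rule 158): 001101111110
Gen 12 (rule 22): 010000000001
Gen 13 (rule 137): 000111111100
Gen 14 (rule 89): 110100000111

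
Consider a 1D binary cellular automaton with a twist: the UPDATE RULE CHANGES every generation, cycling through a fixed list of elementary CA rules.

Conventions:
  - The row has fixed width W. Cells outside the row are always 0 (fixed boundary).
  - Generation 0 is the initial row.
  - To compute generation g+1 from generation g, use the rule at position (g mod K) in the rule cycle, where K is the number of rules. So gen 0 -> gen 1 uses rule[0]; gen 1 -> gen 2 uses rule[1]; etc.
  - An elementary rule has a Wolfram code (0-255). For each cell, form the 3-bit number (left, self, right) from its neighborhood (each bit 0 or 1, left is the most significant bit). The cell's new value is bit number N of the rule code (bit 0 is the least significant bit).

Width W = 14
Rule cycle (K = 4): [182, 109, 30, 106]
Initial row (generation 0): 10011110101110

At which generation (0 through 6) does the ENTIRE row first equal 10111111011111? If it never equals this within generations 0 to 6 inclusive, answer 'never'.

Answer: 2

Derivation:
Gen 0: 10011110101110
Gen 1 (rule 182): 11101101110101
Gen 2 (rule 109): 10111111011111
Gen 3 (rule 30): 10100000010000
Gen 4 (rule 106): 01000000100000
Gen 5 (rule 182): 11100001110000
Gen 6 (rule 109): 10101101010111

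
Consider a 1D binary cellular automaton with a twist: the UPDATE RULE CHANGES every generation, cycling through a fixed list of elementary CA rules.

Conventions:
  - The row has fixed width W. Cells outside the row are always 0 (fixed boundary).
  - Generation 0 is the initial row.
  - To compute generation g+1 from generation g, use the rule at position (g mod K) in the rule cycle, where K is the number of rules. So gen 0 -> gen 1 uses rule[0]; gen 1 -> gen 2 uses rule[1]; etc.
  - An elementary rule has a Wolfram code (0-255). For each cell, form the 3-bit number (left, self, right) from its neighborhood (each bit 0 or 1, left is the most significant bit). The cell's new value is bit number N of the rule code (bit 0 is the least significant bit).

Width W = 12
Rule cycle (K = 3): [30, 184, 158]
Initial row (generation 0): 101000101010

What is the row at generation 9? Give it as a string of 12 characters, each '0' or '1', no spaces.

Answer: 111001100101

Derivation:
Gen 0: 101000101010
Gen 1 (rule 30): 101101101011
Gen 2 (rule 184): 011011010110
Gen 3 (rule 158): 110010010101
Gen 4 (rule 30): 101111110101
Gen 5 (rule 184): 011111101010
Gen 6 (rule 158): 111111001011
Gen 7 (rule 30): 100000111010
Gen 8 (rule 184): 010000110101
Gen 9 (rule 158): 111001100101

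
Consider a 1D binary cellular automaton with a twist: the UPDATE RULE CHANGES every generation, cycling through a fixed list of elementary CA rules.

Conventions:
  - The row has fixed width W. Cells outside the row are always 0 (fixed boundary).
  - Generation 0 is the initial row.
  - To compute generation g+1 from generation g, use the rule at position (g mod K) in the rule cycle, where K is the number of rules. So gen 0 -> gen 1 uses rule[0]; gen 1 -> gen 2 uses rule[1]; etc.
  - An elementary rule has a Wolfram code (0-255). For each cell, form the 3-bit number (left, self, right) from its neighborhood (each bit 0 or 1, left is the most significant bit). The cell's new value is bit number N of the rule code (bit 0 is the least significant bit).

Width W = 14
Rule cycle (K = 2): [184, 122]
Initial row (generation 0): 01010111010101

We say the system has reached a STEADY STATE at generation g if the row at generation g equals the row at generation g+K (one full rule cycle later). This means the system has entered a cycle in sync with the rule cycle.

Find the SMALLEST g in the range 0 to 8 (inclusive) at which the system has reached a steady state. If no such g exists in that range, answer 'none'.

Gen 0: 01010111010101
Gen 1 (rule 184): 00101110101010
Gen 2 (rule 122): 01011011010101
Gen 3 (rule 184): 00110110101010
Gen 4 (rule 122): 01111111010101
Gen 5 (rule 184): 01111110101010
Gen 6 (rule 122): 11000011010101
Gen 7 (rule 184): 10100010101010
Gen 8 (rule 122): 01010101010101
Gen 9 (rule 184): 00101010101010
Gen 10 (rule 122): 01010101010101

Answer: 8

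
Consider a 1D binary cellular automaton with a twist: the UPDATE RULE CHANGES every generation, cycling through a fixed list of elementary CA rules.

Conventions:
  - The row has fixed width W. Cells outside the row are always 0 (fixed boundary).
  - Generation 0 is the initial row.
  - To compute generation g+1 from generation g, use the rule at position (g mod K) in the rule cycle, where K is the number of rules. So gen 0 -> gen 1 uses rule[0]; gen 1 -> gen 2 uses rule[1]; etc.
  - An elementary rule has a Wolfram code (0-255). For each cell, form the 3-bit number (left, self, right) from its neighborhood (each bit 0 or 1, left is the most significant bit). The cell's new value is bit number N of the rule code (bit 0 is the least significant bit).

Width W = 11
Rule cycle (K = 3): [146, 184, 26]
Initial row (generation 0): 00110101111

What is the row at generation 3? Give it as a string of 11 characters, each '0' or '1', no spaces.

Answer: 01010001000

Derivation:
Gen 0: 00110101111
Gen 1 (rule 146): 01000000110
Gen 2 (rule 184): 00100000101
Gen 3 (rule 26): 01010001000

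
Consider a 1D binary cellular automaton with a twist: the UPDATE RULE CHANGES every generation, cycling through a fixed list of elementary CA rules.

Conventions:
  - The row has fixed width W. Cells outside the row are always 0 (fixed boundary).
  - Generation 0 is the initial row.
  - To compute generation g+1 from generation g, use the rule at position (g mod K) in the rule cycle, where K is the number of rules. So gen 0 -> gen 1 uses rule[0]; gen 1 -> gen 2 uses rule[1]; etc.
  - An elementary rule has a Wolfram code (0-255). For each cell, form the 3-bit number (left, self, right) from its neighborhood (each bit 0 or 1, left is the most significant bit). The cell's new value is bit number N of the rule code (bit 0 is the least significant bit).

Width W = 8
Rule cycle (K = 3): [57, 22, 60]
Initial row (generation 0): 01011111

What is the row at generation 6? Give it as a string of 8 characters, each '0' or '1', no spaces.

Answer: 10100000

Derivation:
Gen 0: 01011111
Gen 1 (rule 57): 00110000
Gen 2 (rule 22): 01001000
Gen 3 (rule 60): 01101100
Gen 4 (rule 57): 01011011
Gen 5 (rule 22): 11000000
Gen 6 (rule 60): 10100000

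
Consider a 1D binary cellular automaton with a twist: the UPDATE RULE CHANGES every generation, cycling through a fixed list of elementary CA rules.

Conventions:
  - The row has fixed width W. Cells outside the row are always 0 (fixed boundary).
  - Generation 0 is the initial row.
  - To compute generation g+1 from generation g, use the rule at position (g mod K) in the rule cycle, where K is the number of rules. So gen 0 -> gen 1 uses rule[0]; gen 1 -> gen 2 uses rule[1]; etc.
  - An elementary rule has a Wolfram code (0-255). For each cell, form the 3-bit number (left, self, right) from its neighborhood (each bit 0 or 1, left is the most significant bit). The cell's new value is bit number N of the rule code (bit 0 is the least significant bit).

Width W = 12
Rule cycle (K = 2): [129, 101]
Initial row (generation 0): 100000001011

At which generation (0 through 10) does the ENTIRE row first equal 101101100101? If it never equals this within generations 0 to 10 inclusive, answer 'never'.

Answer: never

Derivation:
Gen 0: 100000001011
Gen 1 (rule 129): 001111100000
Gen 2 (rule 101): 100000101111
Gen 3 (rule 129): 001110000110
Gen 4 (rule 101): 100010110010
Gen 5 (rule 129): 001000000000
Gen 6 (rule 101): 101011111111
Gen 7 (rule 129): 000001111110
Gen 8 (rule 101): 111100000010
Gen 9 (rule 129): 011001111000
Gen 10 (rule 101): 001000001011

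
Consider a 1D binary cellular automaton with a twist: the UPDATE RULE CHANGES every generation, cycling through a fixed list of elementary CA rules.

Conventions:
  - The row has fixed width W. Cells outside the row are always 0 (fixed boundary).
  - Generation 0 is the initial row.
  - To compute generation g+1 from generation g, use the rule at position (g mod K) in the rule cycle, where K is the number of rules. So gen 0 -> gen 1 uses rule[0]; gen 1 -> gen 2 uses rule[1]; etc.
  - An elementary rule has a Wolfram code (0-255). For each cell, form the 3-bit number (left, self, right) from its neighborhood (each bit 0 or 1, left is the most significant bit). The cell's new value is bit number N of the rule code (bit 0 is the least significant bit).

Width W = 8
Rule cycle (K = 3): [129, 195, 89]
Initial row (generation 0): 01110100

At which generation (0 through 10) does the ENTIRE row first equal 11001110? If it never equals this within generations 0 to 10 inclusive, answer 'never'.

Gen 0: 01110100
Gen 1 (rule 129): 00100001
Gen 2 (rule 195): 11001110
Gen 3 (rule 89): 11101011
Gen 4 (rule 129): 01000000
Gen 5 (rule 195): 10011111
Gen 6 (rule 89): 01010001
Gen 7 (rule 129): 00000100
Gen 8 (rule 195): 11111001
Gen 9 (rule 89): 10001100
Gen 10 (rule 129): 00100001

Answer: 2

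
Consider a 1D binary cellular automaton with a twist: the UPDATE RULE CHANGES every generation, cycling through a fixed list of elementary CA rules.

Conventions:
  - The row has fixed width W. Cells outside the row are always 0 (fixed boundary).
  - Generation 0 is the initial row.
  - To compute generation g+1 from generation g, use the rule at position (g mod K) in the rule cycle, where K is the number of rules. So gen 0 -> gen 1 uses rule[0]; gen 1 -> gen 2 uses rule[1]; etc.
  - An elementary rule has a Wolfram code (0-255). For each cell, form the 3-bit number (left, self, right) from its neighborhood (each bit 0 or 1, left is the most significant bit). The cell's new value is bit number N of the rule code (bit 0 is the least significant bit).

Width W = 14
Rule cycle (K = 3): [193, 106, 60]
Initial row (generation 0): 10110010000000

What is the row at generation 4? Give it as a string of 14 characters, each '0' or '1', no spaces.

Gen 0: 10110010000000
Gen 1 (rule 193): 00010000111111
Gen 2 (rule 106): 00100001100001
Gen 3 (rule 60): 00110001010001
Gen 4 (rule 193): 10010100000100

Answer: 10010100000100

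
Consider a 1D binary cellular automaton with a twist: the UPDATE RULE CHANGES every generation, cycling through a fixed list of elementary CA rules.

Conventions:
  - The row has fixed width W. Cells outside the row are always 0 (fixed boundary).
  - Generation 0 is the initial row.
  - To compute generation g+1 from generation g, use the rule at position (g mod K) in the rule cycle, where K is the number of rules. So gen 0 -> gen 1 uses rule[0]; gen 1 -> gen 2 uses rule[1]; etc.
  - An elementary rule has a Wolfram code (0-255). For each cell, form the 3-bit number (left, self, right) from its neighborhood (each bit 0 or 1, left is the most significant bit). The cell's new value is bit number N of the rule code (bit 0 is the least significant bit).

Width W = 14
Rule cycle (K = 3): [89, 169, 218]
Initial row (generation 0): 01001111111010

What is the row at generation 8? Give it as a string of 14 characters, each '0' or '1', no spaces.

Answer: 01010000100100

Derivation:
Gen 0: 01001111111010
Gen 1 (rule 89): 00101000001001
Gen 2 (rule 169): 10010011100000
Gen 3 (rule 218): 01101111110000
Gen 4 (rule 89): 01101000011111
Gen 5 (rule 169): 01010011011110
Gen 6 (rule 218): 10001111011111
Gen 7 (rule 89): 01101001010001
Gen 8 (rule 169): 01010000100100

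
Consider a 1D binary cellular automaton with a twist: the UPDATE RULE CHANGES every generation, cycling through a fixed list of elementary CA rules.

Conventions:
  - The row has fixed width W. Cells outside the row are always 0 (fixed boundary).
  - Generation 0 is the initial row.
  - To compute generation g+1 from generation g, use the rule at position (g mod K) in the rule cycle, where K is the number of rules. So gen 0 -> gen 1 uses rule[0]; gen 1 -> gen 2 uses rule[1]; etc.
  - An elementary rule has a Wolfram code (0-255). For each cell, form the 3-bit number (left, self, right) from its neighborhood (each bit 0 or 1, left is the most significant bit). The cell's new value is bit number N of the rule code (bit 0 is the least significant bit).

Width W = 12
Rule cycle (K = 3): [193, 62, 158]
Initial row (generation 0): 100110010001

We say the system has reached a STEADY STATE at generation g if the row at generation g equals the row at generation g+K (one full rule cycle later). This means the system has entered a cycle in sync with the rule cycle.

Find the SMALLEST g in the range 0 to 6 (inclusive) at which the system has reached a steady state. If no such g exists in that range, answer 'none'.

Answer: none

Derivation:
Gen 0: 100110010001
Gen 1 (rule 193): 000010000100
Gen 2 (rule 62): 000111001110
Gen 3 (rule 158): 001110111101
Gen 4 (rule 193): 100110011100
Gen 5 (rule 62): 111101110010
Gen 6 (rule 158): 111001101111
Gen 7 (rule 193): 011000100111
Gen 8 (rule 62): 110101111100
Gen 9 (rule 158): 100101111010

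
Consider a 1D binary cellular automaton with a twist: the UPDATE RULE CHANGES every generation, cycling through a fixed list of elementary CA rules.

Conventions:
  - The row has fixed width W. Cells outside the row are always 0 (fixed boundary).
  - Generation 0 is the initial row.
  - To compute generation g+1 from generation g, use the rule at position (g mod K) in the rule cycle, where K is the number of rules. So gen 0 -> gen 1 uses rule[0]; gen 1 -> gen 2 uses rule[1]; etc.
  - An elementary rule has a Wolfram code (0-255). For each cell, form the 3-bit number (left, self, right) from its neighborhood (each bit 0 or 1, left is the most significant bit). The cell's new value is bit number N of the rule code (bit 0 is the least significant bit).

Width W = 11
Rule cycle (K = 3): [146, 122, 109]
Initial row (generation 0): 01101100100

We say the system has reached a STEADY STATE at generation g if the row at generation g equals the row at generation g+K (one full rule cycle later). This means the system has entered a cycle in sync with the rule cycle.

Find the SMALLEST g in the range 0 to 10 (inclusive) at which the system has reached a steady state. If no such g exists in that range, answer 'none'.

Gen 0: 01101100100
Gen 1 (rule 146): 10000011010
Gen 2 (rule 122): 01000111101
Gen 3 (rule 109): 01010100111
Gen 4 (rule 146): 10000011010
Gen 5 (rule 122): 01000111101
Gen 6 (rule 109): 01010100111
Gen 7 (rule 146): 10000011010
Gen 8 (rule 122): 01000111101
Gen 9 (rule 109): 01010100111
Gen 10 (rule 146): 10000011010
Gen 11 (rule 122): 01000111101
Gen 12 (rule 109): 01010100111
Gen 13 (rule 146): 10000011010

Answer: 1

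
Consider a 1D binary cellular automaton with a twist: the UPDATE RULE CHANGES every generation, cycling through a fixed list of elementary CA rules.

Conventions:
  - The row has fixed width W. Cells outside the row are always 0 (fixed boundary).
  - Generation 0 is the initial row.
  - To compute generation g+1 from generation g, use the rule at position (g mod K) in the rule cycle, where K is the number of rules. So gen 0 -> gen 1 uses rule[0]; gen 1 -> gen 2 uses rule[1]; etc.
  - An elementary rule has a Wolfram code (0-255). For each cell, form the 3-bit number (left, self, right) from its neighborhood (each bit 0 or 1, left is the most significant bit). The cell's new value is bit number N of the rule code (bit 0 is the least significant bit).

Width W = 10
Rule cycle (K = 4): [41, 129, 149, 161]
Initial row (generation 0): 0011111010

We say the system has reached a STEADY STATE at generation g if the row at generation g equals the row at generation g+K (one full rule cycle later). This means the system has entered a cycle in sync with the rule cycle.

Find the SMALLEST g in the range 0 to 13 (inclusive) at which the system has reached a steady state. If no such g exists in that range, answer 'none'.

Gen 0: 0011111010
Gen 1 (rule 41): 1010000100
Gen 2 (rule 129): 0000110001
Gen 3 (rule 149): 1110001101
Gen 4 (rule 161): 0100100010
Gen 5 (rule 41): 0000001000
Gen 6 (rule 129): 1111100011
Gen 7 (rule 149): 0111011000
Gen 8 (rule 161): 0010100011
Gen 9 (rule 41): 1001001010
Gen 10 (rule 129): 0000000000
Gen 11 (rule 149): 1111111111
Gen 12 (rule 161): 0111111110
Gen 13 (rule 41): 0100000000
Gen 14 (rule 129): 0001111111
Gen 15 (rule 149): 1100111110
Gen 16 (rule 161): 0000011100
Gen 17 (rule 41): 1111010001

Answer: none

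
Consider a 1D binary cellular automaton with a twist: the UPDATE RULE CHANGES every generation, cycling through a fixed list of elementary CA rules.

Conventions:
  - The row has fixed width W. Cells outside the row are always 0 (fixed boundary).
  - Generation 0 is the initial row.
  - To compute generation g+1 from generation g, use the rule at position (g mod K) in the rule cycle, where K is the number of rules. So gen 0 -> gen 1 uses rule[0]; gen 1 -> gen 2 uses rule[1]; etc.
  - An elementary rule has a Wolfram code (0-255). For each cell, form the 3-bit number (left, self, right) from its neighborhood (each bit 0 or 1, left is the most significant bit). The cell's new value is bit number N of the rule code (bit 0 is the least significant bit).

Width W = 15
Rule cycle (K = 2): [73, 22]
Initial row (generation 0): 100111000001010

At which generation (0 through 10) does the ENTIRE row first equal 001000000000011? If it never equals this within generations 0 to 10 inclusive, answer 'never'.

Gen 0: 100111000001010
Gen 1 (rule 73): 000101011100000
Gen 2 (rule 22): 001101000010000
Gen 3 (rule 73): 101100011000111
Gen 4 (rule 22): 100010100101000
Gen 5 (rule 73): 001000000000011
Gen 6 (rule 22): 011100000000100
Gen 7 (rule 73): 010101111110001
Gen 8 (rule 22): 110100000001011
Gen 9 (rule 73): 110001111100011
Gen 10 (rule 22): 001010000010100

Answer: 5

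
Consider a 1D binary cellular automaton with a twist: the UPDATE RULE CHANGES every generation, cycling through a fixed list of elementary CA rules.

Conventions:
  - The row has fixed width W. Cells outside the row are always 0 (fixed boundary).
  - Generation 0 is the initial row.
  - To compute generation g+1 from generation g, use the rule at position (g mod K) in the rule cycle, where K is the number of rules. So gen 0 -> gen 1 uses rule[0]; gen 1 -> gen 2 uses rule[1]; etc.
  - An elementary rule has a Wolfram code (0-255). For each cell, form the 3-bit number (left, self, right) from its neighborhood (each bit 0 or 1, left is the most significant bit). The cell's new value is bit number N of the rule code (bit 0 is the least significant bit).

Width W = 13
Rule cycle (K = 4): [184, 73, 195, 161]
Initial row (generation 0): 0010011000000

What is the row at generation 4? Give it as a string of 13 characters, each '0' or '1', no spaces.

Gen 0: 0010011000000
Gen 1 (rule 184): 0001010100000
Gen 2 (rule 73): 1100000001111
Gen 3 (rule 195): 0101111110111
Gen 4 (rule 161): 0010111101010

Answer: 0010111101010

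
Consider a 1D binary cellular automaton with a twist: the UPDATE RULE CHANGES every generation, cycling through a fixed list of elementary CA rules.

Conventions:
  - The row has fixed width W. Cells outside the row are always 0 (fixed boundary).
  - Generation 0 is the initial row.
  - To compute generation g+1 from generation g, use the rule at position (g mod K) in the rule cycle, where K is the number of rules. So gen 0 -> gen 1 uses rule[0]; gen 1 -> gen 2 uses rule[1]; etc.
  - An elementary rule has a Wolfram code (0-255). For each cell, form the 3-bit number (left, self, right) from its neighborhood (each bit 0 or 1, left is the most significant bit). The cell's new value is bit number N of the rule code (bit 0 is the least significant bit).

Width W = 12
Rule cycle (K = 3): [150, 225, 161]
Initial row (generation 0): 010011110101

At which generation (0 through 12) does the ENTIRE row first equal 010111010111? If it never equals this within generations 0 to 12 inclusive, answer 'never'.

Gen 0: 010011110101
Gen 1 (rule 150): 111101100101
Gen 2 (rule 225): 011110100010
Gen 3 (rule 161): 001101001000
Gen 4 (rule 150): 010001111100
Gen 5 (rule 225): 000100111101
Gen 6 (rule 161): 110000011010
Gen 7 (rule 150): 001000100011
Gen 8 (rule 225): 100010001001
Gen 9 (rule 161): 001000100000
Gen 10 (rule 150): 011101110000
Gen 11 (rule 225): 001110110111
Gen 12 (rule 161): 100101001010

Answer: never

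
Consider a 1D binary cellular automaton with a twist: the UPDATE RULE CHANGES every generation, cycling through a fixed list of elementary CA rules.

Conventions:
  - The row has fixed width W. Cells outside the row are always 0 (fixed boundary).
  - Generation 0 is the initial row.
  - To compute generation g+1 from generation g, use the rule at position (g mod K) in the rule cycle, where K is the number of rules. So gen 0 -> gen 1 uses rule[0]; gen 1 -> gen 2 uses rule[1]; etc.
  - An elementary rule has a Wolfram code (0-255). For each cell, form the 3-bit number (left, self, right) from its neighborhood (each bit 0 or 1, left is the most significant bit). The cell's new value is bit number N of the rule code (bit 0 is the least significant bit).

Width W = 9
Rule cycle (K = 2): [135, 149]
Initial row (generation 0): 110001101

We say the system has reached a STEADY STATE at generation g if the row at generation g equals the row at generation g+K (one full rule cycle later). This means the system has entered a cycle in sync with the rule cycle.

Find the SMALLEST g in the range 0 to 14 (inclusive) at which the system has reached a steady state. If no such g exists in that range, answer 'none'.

Gen 0: 110001101
Gen 1 (rule 135): 000110001
Gen 2 (rule 149): 110001101
Gen 3 (rule 135): 000110001
Gen 4 (rule 149): 110001101
Gen 5 (rule 135): 000110001
Gen 6 (rule 149): 110001101
Gen 7 (rule 135): 000110001
Gen 8 (rule 149): 110001101
Gen 9 (rule 135): 000110001
Gen 10 (rule 149): 110001101
Gen 11 (rule 135): 000110001
Gen 12 (rule 149): 110001101
Gen 13 (rule 135): 000110001
Gen 14 (rule 149): 110001101
Gen 15 (rule 135): 000110001
Gen 16 (rule 149): 110001101

Answer: 0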